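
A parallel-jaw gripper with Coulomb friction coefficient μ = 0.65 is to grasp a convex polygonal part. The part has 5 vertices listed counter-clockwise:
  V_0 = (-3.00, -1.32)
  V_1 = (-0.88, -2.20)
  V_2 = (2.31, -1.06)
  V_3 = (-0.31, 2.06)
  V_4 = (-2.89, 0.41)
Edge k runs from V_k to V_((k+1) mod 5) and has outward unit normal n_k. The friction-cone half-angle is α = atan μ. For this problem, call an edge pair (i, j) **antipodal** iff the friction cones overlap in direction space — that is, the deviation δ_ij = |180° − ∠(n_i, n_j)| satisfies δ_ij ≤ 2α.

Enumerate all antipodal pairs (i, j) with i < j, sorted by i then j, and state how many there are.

α = atan 0.65 = 33.02°;  2α = 66.05°
n_0 = (-0.3834, -0.9236)
n_1 = (+0.3365, -0.9417)
n_2 = (+0.7658, +0.6431)
n_3 = (-0.5388, +0.8424)
n_4 = (-0.9980, +0.0635)
  (0,1): δ = 137.79°  ·
  (0,2): δ = 27.44°  ✓
  (0,3): δ = 55.14°  ✓
  (0,4): δ = 108.90°  ·
  (1,2): δ = 69.64°  ·
  (1,3): δ = 12.94°  ✓
  (1,4): δ = 66.70°  ·
  (2,3): δ = 97.42°  ·
  (2,4): δ = 43.66°  ✓
  (3,4): δ = 126.24°  ·
antipodal pairs: 4

count = 4; pairs: (0,2), (0,3), (1,3), (2,4)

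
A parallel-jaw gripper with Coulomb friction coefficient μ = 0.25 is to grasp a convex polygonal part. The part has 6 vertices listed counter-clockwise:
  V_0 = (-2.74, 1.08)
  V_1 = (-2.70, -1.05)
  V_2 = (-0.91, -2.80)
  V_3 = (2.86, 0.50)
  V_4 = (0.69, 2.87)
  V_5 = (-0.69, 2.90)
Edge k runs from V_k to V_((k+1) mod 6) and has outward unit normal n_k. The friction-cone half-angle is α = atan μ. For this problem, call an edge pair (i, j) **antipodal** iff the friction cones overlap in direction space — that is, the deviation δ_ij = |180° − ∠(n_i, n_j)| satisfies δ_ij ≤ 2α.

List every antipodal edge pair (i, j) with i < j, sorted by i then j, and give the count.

count = 2; pairs: (1,3), (2,5)

α = atan 0.25 = 14.04°;  2α = 28.07°
n_0 = (-0.9998, -0.0188)
n_1 = (-0.6991, -0.7151)
n_2 = (+0.6586, -0.7525)
n_3 = (+0.7375, +0.6753)
n_4 = (+0.0217, +0.9998)
n_5 = (-0.6639, +0.7478)
  (0,1): δ = 135.43°  ·
  (0,2): δ = 49.88°  ·
  (0,3): δ = 41.40°  ·
  (0,4): δ = 87.68°  ·
  (0,5): δ = 130.52°  ·
  (1,2): δ = 94.45°  ·
  (1,3): δ = 3.17°  ✓
  (1,4): δ = 43.11°  ·
  (1,5): δ = 85.95°  ·
  (2,3): δ = 88.72°  ·
  (2,4): δ = 42.44°  ·
  (2,5): δ = 0.40°  ✓
  (3,4): δ = 133.72°  ·
  (3,5): δ = 90.88°  ·
  (4,5): δ = 137.16°  ·
antipodal pairs: 2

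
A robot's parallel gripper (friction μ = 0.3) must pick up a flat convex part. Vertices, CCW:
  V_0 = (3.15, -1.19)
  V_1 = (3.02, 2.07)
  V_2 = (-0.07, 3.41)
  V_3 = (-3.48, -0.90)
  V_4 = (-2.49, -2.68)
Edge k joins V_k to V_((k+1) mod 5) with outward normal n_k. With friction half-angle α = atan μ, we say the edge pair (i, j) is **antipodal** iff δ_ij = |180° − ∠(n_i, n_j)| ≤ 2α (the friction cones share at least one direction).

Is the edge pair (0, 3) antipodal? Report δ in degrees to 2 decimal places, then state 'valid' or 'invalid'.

δ = 26.80°, valid

α = atan 0.3 = 16.70°;  2α = 33.40°
edge 0: e_0 = (-0.13, +3.26);  n_0 = (+0.9992, +0.0398)
edge 3: e_3 = (+0.99, -1.78);  n_3 = (-0.8739, -0.4861)
∠(n_0, n_3) = 153.20°
δ = |180° − 153.20°| = 26.80°
26.80° ≤ 2α = 33.40°  →  valid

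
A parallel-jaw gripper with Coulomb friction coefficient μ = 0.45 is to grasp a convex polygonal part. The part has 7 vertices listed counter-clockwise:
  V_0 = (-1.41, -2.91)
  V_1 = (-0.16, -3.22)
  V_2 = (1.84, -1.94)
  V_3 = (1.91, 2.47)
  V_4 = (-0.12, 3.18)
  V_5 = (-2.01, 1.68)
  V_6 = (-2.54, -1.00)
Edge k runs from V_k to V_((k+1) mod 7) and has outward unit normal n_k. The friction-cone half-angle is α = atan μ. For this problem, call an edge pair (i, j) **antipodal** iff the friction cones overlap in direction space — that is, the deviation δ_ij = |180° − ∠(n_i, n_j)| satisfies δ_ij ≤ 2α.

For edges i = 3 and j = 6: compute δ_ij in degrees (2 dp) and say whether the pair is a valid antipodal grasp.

δ = 40.11°, valid

α = atan 0.45 = 24.23°;  2α = 48.46°
edge 3: e_3 = (-2.03, +0.71);  n_3 = (+0.3301, +0.9439)
edge 6: e_6 = (+1.13, -1.91);  n_6 = (-0.8607, -0.5092)
∠(n_3, n_6) = 139.89°
δ = |180° − 139.89°| = 40.11°
40.11° ≤ 2α = 48.46°  →  valid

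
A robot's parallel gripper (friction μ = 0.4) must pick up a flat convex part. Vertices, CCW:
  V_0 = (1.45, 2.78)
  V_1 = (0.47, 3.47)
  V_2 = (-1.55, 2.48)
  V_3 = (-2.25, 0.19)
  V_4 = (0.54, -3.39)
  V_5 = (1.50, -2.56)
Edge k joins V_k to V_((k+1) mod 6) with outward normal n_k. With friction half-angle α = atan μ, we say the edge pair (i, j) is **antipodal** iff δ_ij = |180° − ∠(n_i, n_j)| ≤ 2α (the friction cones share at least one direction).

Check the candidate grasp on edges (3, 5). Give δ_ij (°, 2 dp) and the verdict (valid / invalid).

δ = 37.39°, valid

α = atan 0.4 = 21.80°;  2α = 43.60°
edge 3: e_3 = (+2.79, -3.58);  n_3 = (-0.7888, -0.6147)
edge 5: e_5 = (-0.05, +5.34);  n_5 = (+1.0000, +0.0094)
∠(n_3, n_5) = 142.61°
δ = |180° − 142.61°| = 37.39°
37.39° ≤ 2α = 43.60°  →  valid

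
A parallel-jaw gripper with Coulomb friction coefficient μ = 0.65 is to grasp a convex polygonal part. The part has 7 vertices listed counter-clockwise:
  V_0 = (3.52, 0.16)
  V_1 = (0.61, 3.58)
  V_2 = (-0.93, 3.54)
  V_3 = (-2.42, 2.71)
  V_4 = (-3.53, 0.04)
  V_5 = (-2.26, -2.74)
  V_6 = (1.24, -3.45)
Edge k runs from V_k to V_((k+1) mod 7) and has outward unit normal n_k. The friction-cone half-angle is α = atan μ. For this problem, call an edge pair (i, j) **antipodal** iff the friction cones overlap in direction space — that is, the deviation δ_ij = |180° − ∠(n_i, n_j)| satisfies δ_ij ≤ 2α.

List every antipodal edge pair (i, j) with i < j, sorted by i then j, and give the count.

count = 9; pairs: (0,3), (0,4), (0,5), (1,5), (1,6), (2,5), (2,6), (3,6), (4,6)

α = atan 0.65 = 33.02°;  2α = 66.05°
n_0 = (+0.7616, +0.6480)
n_1 = (-0.0260, +0.9997)
n_2 = (-0.4866, +0.8736)
n_3 = (-0.9234, +0.3839)
n_4 = (-0.9096, -0.4155)
n_5 = (-0.1988, -0.9800)
n_6 = (+0.8455, -0.5340)
  (0,1): δ = 128.91°  ·
  (0,2): δ = 101.27°  ·
  (0,3): δ = 62.97°  ✓
  (0,4): δ = 15.84°  ✓
  (0,5): δ = 38.14°  ✓
  (0,6): δ = 107.33°  ·
  (1,2): δ = 152.37°  ·
  (1,3): δ = 114.06°  ·
  (1,4): δ = 66.94°  ·
  (1,5): δ = 12.96°  ✓
  (1,6): δ = 56.24°  ✓
  (2,3): δ = 141.69°  ·
  (2,4): δ = 94.57°  ·
  (2,5): δ = 40.59°  ✓
  (2,6): δ = 28.60°  ✓
  (3,4): δ = 132.87°  ·
  (3,5): δ = 78.89°  ·
  (3,6): δ = 9.70°  ✓
  (4,5): δ = 126.02°  ·
  (4,6): δ = 56.83°  ✓
  (5,6): δ = 110.81°  ·
antipodal pairs: 9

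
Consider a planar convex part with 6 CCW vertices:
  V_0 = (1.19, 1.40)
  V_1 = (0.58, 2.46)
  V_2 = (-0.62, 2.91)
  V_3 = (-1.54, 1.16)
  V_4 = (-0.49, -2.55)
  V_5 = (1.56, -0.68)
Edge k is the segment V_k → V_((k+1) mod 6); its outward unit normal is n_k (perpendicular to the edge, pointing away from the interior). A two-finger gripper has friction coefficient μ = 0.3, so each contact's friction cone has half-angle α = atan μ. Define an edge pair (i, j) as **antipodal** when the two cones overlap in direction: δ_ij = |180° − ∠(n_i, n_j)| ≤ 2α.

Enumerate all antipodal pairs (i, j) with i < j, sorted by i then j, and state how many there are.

count = 3; pairs: (0,3), (2,4), (3,5)

α = atan 0.3 = 16.70°;  2α = 33.40°
n_0 = (+0.8667, +0.4988)
n_1 = (+0.3511, +0.9363)
n_2 = (-0.8851, +0.4653)
n_3 = (-0.9622, -0.2723)
n_4 = (+0.6739, -0.7388)
n_5 = (+0.9845, +0.1751)
  (0,1): δ = 140.48°  ·
  (0,2): δ = 57.65°  ·
  (0,3): δ = 14.12°  ✓
  (0,4): δ = 102.45°  ·
  (0,5): δ = 160.17°  ·
  (1,2): δ = 97.18°  ·
  (1,3): δ = 53.64°  ·
  (1,4): δ = 62.93°  ·
  (1,5): δ = 120.64°  ·
  (2,3): δ = 136.47°  ·
  (2,4): δ = 19.90°  ✓
  (2,5): δ = 37.82°  ·
  (3,4): δ = 63.43°  ·
  (3,5): δ = 5.72°  ✓
  (4,5): δ = 122.28°  ·
antipodal pairs: 3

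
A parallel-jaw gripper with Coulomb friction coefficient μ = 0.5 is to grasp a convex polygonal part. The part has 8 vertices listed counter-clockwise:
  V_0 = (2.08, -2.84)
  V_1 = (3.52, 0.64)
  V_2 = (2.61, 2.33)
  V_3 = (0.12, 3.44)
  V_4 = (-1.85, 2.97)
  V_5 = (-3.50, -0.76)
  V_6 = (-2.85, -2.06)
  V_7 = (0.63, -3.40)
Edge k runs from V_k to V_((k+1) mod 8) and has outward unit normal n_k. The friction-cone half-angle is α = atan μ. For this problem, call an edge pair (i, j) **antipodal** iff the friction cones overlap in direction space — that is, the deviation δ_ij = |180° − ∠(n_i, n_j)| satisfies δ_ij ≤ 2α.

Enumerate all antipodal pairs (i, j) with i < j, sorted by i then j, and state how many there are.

α = atan 0.5 = 26.57°;  2α = 53.13°
n_0 = (+0.9240, -0.3824)
n_1 = (+0.8805, +0.4741)
n_2 = (+0.4072, +0.9134)
n_3 = (-0.2321, +0.9727)
n_4 = (-0.9145, +0.4045)
n_5 = (-0.8944, -0.4472)
n_6 = (-0.3593, -0.9332)
n_7 = (+0.3603, -0.9328)
  (0,1): δ = 129.22°  ·
  (0,2): δ = 91.55°  ·
  (0,3): δ = 54.10°  ·
  (0,4): δ = 1.38°  ✓
  (0,5): δ = 49.04°  ✓
  (0,6): δ = 91.42°  ·
  (0,7): δ = 133.60°  ·
  (1,2): δ = 142.33°  ·
  (1,3): δ = 104.88°  ·
  (1,4): δ = 52.16°  ✓
  (1,5): δ = 1.74°  ✓
  (1,6): δ = 40.64°  ✓
  (1,7): δ = 82.82°  ·
  (2,3): δ = 142.55°  ·
  (2,4): δ = 89.84°  ·
  (2,5): δ = 39.41°  ✓
  (2,6): δ = 2.97°  ✓
  (2,7): δ = 45.14°  ✓
  (3,4): δ = 127.28°  ·
  (3,5): δ = 76.85°  ·
  (3,6): δ = 34.48°  ✓
  (3,7): δ = 7.70°  ✓
  (4,5): δ = 129.57°  ·
  (4,6): δ = 87.20°  ·
  (4,7): δ = 45.02°  ✓
  (5,6): δ = 137.62°  ·
  (5,7): δ = 95.45°  ·
  (6,7): δ = 137.82°  ·
antipodal pairs: 11

count = 11; pairs: (0,4), (0,5), (1,4), (1,5), (1,6), (2,5), (2,6), (2,7), (3,6), (3,7), (4,7)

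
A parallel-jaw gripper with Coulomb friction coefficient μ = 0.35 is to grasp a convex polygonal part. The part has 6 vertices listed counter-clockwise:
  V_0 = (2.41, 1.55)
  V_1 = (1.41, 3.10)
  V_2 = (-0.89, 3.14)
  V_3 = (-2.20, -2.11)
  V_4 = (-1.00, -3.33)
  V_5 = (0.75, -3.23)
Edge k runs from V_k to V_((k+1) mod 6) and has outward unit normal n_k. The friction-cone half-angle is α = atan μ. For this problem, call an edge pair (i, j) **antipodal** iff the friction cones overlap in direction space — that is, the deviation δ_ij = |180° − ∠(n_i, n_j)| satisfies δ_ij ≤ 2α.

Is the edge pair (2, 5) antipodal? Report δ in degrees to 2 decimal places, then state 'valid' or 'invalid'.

δ = 5.14°, valid

α = atan 0.35 = 19.29°;  2α = 38.58°
edge 2: e_2 = (-1.31, -5.25);  n_2 = (-0.9703, +0.2421)
edge 5: e_5 = (+1.66, +4.78);  n_5 = (+0.9447, -0.3281)
∠(n_2, n_5) = 174.86°
δ = |180° − 174.86°| = 5.14°
5.14° ≤ 2α = 38.58°  →  valid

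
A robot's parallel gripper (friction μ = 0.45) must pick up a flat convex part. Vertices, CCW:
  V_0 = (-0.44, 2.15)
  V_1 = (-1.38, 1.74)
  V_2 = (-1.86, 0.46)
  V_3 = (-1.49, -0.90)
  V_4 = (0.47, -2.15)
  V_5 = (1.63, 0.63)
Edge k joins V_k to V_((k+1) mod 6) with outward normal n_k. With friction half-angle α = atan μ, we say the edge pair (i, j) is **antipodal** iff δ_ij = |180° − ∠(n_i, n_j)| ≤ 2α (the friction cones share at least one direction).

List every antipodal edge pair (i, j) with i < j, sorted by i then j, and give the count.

count = 5; pairs: (0,4), (1,4), (2,4), (2,5), (3,5)

α = atan 0.45 = 24.23°;  2α = 48.46°
n_0 = (-0.3998, +0.9166)
n_1 = (-0.9363, +0.3511)
n_2 = (-0.9649, -0.2625)
n_3 = (-0.5377, -0.8431)
n_4 = (+0.9229, -0.3851)
n_5 = (+0.5919, +0.8060)
  (0,1): δ = 134.12°  ·
  (0,2): δ = 98.35°  ·
  (0,3): δ = 56.09°  ·
  (0,4): δ = 43.79°  ✓
  (0,5): δ = 120.14°  ·
  (1,2): δ = 144.22°  ·
  (1,3): δ = 101.97°  ·
  (1,4): δ = 2.09°  ✓
  (1,5): δ = 74.27°  ·
  (2,3): δ = 137.75°  ·
  (2,4): δ = 37.87°  ✓
  (2,5): δ = 38.49°  ✓
  (3,4): δ = 80.12°  ·
  (3,5): δ = 3.76°  ✓
  (4,5): δ = 103.64°  ·
antipodal pairs: 5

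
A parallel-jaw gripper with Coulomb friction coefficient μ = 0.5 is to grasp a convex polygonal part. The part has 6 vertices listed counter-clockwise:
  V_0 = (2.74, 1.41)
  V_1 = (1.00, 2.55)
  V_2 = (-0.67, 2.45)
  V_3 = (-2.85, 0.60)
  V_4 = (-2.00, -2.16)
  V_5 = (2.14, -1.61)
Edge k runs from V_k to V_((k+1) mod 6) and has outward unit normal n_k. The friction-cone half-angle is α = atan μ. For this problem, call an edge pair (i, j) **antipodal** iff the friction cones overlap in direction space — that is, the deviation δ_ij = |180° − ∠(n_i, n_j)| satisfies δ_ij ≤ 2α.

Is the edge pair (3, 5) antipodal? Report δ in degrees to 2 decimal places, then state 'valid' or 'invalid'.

δ = 28.35°, valid

α = atan 0.5 = 26.57°;  2α = 53.13°
edge 3: e_3 = (+0.85, -2.76);  n_3 = (-0.9557, -0.2943)
edge 5: e_5 = (+0.60, +3.02);  n_5 = (+0.9808, -0.1949)
∠(n_3, n_5) = 151.65°
δ = |180° − 151.65°| = 28.35°
28.35° ≤ 2α = 53.13°  →  valid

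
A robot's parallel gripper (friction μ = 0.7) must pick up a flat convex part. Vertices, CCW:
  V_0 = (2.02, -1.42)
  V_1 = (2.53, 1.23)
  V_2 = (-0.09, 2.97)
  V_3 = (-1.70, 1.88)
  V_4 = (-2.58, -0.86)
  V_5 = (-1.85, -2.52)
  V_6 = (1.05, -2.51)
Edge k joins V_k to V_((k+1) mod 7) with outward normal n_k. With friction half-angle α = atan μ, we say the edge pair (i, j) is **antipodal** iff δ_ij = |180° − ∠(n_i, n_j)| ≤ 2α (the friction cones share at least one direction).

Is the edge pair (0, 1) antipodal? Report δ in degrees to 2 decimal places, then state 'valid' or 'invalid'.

δ = 112.70°, invalid

α = atan 0.7 = 34.99°;  2α = 69.98°
edge 0: e_0 = (+0.51, +2.65);  n_0 = (+0.9820, -0.1890)
edge 1: e_1 = (-2.62, +1.74);  n_1 = (+0.5532, +0.8330)
∠(n_0, n_1) = 67.30°
δ = |180° − 67.30°| = 112.70°
112.70° > 2α = 69.98°  →  invalid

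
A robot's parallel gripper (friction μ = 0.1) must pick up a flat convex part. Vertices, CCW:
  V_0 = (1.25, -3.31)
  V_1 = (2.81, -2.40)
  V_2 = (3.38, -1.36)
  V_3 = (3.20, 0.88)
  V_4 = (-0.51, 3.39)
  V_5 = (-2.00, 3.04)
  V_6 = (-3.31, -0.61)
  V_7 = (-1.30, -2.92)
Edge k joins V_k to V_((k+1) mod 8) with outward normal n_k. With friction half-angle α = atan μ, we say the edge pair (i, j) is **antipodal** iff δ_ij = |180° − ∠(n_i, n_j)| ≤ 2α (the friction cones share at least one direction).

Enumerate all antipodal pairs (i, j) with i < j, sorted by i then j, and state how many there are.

α = atan 0.1 = 5.71°;  2α = 11.42°
n_0 = (+0.5039, -0.8638)
n_1 = (+0.8769, -0.4806)
n_2 = (+0.9968, +0.0801)
n_3 = (+0.5604, +0.8283)
n_4 = (-0.2287, +0.9735)
n_5 = (-0.9412, +0.3378)
n_6 = (-0.7544, -0.6564)
n_7 = (-0.1512, -0.9885)
  (0,1): δ = 148.98°  ·
  (0,2): δ = 115.66°  ·
  (0,3): δ = 64.34°  ·
  (0,4): δ = 17.04°  ·
  (0,5): δ = 40.00°  ·
  (0,6): δ = 100.77°  ·
  (0,7): δ = 141.05°  ·
  (1,2): δ = 146.68°  ·
  (1,3): δ = 95.35°  ·
  (1,4): δ = 48.05°  ·
  (1,5): δ = 8.98°  ✓
  (1,6): δ = 69.75°  ·
  (1,7): δ = 110.03°  ·
  (2,3): δ = 128.67°  ·
  (2,4): δ = 81.38°  ·
  (2,5): δ = 24.34°  ·
  (2,6): δ = 36.43°  ·
  (2,7): δ = 76.71°  ·
  (3,4): δ = 132.70°  ·
  (3,5): δ = 75.66°  ·
  (3,6): δ = 14.89°  ·
  (3,7): δ = 25.38°  ·
  (4,5): δ = 122.96°  ·
  (4,6): δ = 62.19°  ·
  (4,7): δ = 21.91°  ·
  (5,6): δ = 119.23°  ·
  (5,7): δ = 78.95°  ·
  (6,7): δ = 139.72°  ·
antipodal pairs: 1

count = 1; pairs: (1,5)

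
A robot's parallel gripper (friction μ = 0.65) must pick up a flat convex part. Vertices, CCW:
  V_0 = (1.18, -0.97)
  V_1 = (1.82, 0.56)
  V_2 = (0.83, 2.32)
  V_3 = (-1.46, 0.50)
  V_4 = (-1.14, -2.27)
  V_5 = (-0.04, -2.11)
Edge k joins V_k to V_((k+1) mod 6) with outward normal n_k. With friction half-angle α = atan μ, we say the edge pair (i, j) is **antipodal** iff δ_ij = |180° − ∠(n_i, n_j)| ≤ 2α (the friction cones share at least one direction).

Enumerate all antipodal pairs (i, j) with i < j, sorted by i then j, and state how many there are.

count = 6; pairs: (0,2), (0,3), (1,3), (2,4), (2,5), (3,5)

α = atan 0.65 = 33.02°;  2α = 66.05°
n_0 = (+0.9225, -0.3859)
n_1 = (+0.8716, +0.4903)
n_2 = (-0.6222, +0.7829)
n_3 = (-0.9934, -0.1148)
n_4 = (+0.1439, -0.9896)
n_5 = (+0.6827, -0.7307)
  (0,1): δ = 127.94°  ·
  (0,2): δ = 28.82°  ✓
  (0,3): δ = 29.29°  ✓
  (0,4): δ = 120.98°  ·
  (0,5): δ = 155.76°  ·
  (1,2): δ = 80.88°  ·
  (1,3): δ = 22.77°  ✓
  (1,4): δ = 68.92°  ·
  (1,5): δ = 103.70°  ·
  (2,3): δ = 121.89°  ·
  (2,4): δ = 30.20°  ✓
  (2,5): δ = 4.58°  ✓
  (3,4): δ = 88.31°  ·
  (3,5): δ = 53.53°  ✓
  (4,5): δ = 145.22°  ·
antipodal pairs: 6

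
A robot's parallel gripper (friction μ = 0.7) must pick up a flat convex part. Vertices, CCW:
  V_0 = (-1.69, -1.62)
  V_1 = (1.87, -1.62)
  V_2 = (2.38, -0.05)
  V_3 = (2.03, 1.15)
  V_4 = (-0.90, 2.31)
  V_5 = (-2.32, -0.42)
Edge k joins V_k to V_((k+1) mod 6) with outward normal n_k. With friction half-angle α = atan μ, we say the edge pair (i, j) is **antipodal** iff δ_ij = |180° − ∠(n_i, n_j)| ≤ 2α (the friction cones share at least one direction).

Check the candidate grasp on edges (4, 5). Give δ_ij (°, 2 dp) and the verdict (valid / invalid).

δ = 124.82°, invalid

α = atan 0.7 = 34.99°;  2α = 69.98°
edge 4: e_4 = (-1.42, -2.73);  n_4 = (-0.8872, +0.4615)
edge 5: e_5 = (+0.63, -1.20);  n_5 = (-0.8854, -0.4648)
∠(n_4, n_5) = 55.18°
δ = |180° − 55.18°| = 124.82°
124.82° > 2α = 69.98°  →  invalid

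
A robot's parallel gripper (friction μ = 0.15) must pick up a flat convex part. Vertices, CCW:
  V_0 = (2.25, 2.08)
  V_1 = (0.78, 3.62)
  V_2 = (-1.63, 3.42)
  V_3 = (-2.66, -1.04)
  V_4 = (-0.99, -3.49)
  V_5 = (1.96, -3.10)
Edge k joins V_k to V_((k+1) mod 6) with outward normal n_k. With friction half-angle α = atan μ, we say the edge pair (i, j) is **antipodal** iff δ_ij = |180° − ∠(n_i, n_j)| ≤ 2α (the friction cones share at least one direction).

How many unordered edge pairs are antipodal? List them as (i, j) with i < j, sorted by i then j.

count = 3; pairs: (0,3), (1,4), (2,5)

α = atan 0.15 = 8.53°;  2α = 17.06°
n_0 = (+0.7234, +0.6905)
n_1 = (-0.0827, +0.9966)
n_2 = (-0.9744, +0.2250)
n_3 = (-0.8263, -0.5632)
n_4 = (+0.1311, -0.9914)
n_5 = (+0.9984, -0.0559)
  (0,1): δ = 128.92°  ·
  (0,2): δ = 56.67°  ·
  (0,3): δ = 9.39°  ✓
  (0,4): δ = 53.86°  ·
  (0,5): δ = 133.13°  ·
  (1,2): δ = 107.75°  ·
  (1,3): δ = 60.46°  ·
  (1,4): δ = 2.79°  ✓
  (1,5): δ = 82.05°  ·
  (2,3): δ = 132.72°  ·
  (2,4): δ = 69.46°  ·
  (2,5): δ = 9.80°  ✓
  (3,4): δ = 116.75°  ·
  (3,5): δ = 37.48°  ·
  (4,5): δ = 100.74°  ·
antipodal pairs: 3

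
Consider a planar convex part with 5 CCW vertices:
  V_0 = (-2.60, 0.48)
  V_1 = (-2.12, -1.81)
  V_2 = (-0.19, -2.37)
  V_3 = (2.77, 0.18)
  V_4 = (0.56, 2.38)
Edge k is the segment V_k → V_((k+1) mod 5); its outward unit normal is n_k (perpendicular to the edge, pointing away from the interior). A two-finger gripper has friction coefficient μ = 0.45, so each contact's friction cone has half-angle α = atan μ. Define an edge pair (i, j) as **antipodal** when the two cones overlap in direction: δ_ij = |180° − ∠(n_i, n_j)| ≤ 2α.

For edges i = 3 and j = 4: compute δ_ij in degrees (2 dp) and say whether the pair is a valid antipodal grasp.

α = atan 0.45 = 24.23°;  2α = 48.46°
edge 3: e_3 = (-2.21, +2.20);  n_3 = (+0.7055, +0.7087)
edge 4: e_4 = (-3.16, -1.90);  n_4 = (-0.5153, +0.8570)
∠(n_3, n_4) = 75.89°
δ = |180° − 75.89°| = 104.11°
104.11° > 2α = 48.46°  →  invalid

δ = 104.11°, invalid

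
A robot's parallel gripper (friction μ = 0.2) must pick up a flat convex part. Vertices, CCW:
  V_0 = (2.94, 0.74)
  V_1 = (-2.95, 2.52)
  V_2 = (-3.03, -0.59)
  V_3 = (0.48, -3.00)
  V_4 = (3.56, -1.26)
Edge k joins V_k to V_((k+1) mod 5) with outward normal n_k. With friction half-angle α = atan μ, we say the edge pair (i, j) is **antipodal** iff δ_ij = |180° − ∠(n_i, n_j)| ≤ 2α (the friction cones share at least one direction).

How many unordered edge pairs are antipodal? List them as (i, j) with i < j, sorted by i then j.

α = atan 0.2 = 11.31°;  2α = 22.62°
n_0 = (+0.2893, +0.9572)
n_1 = (-0.9997, +0.0257)
n_2 = (-0.5660, -0.8244)
n_3 = (+0.4919, -0.8707)
n_4 = (+0.9552, +0.2961)
  (0,1): δ = 74.66°  ·
  (0,2): δ = 17.66°  ✓
  (0,3): δ = 46.28°  ·
  (0,4): δ = 124.04°  ·
  (1,2): δ = 123.00°  ·
  (1,3): δ = 59.06°  ·
  (1,4): δ = 18.70°  ✓
  (2,3): δ = 116.06°  ·
  (2,4): δ = 38.30°  ·
  (3,4): δ = 102.24°  ·
antipodal pairs: 2

count = 2; pairs: (0,2), (1,4)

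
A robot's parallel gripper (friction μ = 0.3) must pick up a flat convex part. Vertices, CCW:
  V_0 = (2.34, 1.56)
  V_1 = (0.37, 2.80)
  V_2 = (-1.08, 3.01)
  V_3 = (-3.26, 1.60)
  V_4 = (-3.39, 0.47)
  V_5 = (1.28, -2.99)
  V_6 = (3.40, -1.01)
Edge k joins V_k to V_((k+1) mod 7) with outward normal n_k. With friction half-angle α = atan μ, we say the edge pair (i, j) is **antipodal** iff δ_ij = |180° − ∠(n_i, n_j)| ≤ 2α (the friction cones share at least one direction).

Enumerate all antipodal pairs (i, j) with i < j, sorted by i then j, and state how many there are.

α = atan 0.3 = 16.70°;  2α = 33.40°
n_0 = (+0.5327, +0.8463)
n_1 = (+0.1433, +0.9897)
n_2 = (-0.5431, +0.8397)
n_3 = (-0.9934, +0.1143)
n_4 = (-0.5953, -0.8035)
n_5 = (+0.6826, -0.7308)
n_6 = (+0.9245, +0.3813)
  (0,1): δ = 156.05°  ·
  (0,2): δ = 114.92°  ·
  (0,3): δ = 64.37°  ·
  (0,4): δ = 4.35°  ✓
  (0,5): δ = 75.23°  ·
  (0,6): δ = 144.60°  ·
  (1,2): δ = 138.86°  ·
  (1,3): δ = 88.32°  ·
  (1,4): δ = 28.29°  ✓
  (1,5): δ = 51.29°  ·
  (1,6): δ = 120.65°  ·
  (2,3): δ = 129.46°  ·
  (2,4): δ = 69.43°  ·
  (2,5): δ = 10.15°  ✓
  (2,6): δ = 79.52°  ·
  (3,4): δ = 119.97°  ·
  (3,5): δ = 40.39°  ·
  (3,6): δ = 28.98°  ✓
  (4,5): δ = 100.42°  ·
  (4,6): δ = 31.05°  ✓
  (5,6): δ = 110.63°  ·
antipodal pairs: 5

count = 5; pairs: (0,4), (1,4), (2,5), (3,6), (4,6)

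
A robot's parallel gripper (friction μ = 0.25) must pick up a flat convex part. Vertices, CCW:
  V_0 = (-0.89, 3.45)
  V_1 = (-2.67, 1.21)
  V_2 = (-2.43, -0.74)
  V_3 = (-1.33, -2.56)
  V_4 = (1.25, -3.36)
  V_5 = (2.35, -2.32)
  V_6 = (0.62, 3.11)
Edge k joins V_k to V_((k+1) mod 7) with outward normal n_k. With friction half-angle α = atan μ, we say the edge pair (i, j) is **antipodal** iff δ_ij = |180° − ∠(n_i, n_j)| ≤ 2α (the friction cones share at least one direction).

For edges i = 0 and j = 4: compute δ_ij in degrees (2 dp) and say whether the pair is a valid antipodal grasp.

δ = 8.13°, valid

α = atan 0.25 = 14.04°;  2α = 28.07°
edge 0: e_0 = (-1.78, -2.24);  n_0 = (-0.7829, +0.6221)
edge 4: e_4 = (+1.10, +1.04);  n_4 = (+0.6870, -0.7266)
∠(n_0, n_4) = 171.87°
δ = |180° − 171.87°| = 8.13°
8.13° ≤ 2α = 28.07°  →  valid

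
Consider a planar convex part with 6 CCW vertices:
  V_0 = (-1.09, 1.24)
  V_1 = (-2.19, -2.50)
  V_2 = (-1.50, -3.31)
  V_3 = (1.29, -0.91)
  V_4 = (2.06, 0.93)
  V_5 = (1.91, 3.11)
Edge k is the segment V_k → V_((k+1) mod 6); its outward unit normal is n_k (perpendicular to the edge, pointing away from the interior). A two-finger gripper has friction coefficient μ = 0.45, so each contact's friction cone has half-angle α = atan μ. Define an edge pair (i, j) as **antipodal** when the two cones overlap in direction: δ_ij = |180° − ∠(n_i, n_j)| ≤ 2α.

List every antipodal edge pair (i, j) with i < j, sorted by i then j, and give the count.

α = atan 0.45 = 24.23°;  2α = 48.46°
n_0 = (-0.9594, +0.2822)
n_1 = (-0.7612, -0.6485)
n_2 = (+0.6521, -0.7581)
n_3 = (+0.9225, -0.3860)
n_4 = (+0.9976, +0.0686)
n_5 = (-0.5290, +0.8486)
  (0,1): δ = 123.18°  ·
  (0,2): δ = 32.91°  ✓
  (0,3): δ = 6.32°  ✓
  (0,4): δ = 20.33°  ✓
  (0,5): δ = 138.33°  ·
  (1,2): δ = 89.72°  ·
  (1,3): δ = 63.13°  ·
  (1,4): δ = 36.49°  ✓
  (1,5): δ = 81.51°  ·
  (2,3): δ = 153.41°  ·
  (2,4): δ = 126.77°  ·
  (2,5): δ = 8.77°  ✓
  (3,4): δ = 153.36°  ·
  (3,5): δ = 35.36°  ✓
  (4,5): δ = 62.00°  ·
antipodal pairs: 6

count = 6; pairs: (0,2), (0,3), (0,4), (1,4), (2,5), (3,5)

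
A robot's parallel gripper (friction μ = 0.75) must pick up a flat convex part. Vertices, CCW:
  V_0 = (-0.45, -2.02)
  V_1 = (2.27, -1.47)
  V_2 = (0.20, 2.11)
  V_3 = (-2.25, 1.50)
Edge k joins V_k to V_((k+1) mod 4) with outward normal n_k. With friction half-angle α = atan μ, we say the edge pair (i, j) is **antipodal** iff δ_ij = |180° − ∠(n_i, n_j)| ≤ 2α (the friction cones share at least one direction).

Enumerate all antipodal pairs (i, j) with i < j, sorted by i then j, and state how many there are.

α = atan 0.75 = 36.87°;  2α = 73.74°
n_0 = (+0.1982, -0.9802)
n_1 = (+0.8657, +0.5006)
n_2 = (-0.2416, +0.9704)
n_3 = (-0.8903, -0.4553)
  (0,1): δ = 71.39°  ✓
  (0,2): δ = 2.55°  ✓
  (0,3): δ = 105.65°  ·
  (1,2): δ = 106.06°  ·
  (1,3): δ = 2.95°  ✓
  (2,3): δ = 76.90°  ·
antipodal pairs: 3

count = 3; pairs: (0,1), (0,2), (1,3)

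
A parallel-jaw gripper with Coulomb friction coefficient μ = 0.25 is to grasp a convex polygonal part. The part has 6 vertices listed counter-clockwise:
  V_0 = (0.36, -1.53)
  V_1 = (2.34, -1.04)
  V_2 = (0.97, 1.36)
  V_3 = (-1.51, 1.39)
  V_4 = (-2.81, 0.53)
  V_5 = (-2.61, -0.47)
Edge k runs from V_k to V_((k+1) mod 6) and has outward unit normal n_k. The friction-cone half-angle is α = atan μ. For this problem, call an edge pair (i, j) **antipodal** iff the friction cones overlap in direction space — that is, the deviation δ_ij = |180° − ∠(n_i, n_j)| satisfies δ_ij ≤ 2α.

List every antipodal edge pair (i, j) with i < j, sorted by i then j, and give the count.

α = atan 0.25 = 14.04°;  2α = 28.07°
n_0 = (+0.2402, -0.9707)
n_1 = (+0.8685, +0.4957)
n_2 = (+0.0121, +0.9999)
n_3 = (-0.5517, +0.8340)
n_4 = (-0.9806, -0.1961)
n_5 = (-0.3361, -0.9418)
  (0,1): δ = 74.18°  ·
  (0,2): δ = 14.59°  ✓
  (0,3): δ = 19.59°  ✓
  (0,4): δ = 87.41°  ·
  (0,5): δ = 146.46°  ·
  (1,2): δ = 120.41°  ·
  (1,3): δ = 86.23°  ·
  (1,4): δ = 18.41°  ✓
  (1,5): δ = 40.64°  ·
  (2,3): δ = 145.82°  ·
  (2,4): δ = 78.00°  ·
  (2,5): δ = 18.95°  ✓
  (3,4): δ = 112.18°  ·
  (3,5): δ = 53.13°  ·
  (4,5): δ = 120.95°  ·
antipodal pairs: 4

count = 4; pairs: (0,2), (0,3), (1,4), (2,5)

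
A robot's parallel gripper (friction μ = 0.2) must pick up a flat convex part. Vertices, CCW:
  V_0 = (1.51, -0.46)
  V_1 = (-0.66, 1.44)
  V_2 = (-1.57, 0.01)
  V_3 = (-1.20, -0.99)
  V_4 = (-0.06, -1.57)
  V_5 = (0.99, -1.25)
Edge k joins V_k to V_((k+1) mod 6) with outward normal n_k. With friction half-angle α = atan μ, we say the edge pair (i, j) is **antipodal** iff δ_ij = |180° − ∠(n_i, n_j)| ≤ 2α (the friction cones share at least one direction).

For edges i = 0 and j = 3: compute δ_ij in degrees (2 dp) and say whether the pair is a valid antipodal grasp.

δ = 14.24°, valid

α = atan 0.2 = 11.31°;  2α = 22.62°
edge 0: e_0 = (-2.17, +1.90);  n_0 = (+0.6588, +0.7524)
edge 3: e_3 = (+1.14, -0.58);  n_3 = (-0.4535, -0.8913)
∠(n_0, n_3) = 165.76°
δ = |180° − 165.76°| = 14.24°
14.24° ≤ 2α = 22.62°  →  valid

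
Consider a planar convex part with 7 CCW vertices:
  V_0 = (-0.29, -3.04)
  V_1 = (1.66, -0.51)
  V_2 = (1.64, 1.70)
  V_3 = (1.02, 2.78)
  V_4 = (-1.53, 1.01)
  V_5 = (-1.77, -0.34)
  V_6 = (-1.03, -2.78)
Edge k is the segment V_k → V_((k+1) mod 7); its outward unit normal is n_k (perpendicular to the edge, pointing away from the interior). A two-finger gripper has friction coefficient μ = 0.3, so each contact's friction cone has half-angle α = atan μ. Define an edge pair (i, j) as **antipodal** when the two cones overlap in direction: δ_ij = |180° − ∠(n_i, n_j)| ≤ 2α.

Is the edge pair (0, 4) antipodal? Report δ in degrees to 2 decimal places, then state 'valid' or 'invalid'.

α = atan 0.3 = 16.70°;  2α = 33.40°
edge 0: e_0 = (+1.95, +2.53);  n_0 = (+0.7920, -0.6105)
edge 4: e_4 = (-0.24, -1.35);  n_4 = (-0.9846, +0.1750)
∠(n_0, n_4) = 152.46°
δ = |180° − 152.46°| = 27.54°
27.54° ≤ 2α = 33.40°  →  valid

δ = 27.54°, valid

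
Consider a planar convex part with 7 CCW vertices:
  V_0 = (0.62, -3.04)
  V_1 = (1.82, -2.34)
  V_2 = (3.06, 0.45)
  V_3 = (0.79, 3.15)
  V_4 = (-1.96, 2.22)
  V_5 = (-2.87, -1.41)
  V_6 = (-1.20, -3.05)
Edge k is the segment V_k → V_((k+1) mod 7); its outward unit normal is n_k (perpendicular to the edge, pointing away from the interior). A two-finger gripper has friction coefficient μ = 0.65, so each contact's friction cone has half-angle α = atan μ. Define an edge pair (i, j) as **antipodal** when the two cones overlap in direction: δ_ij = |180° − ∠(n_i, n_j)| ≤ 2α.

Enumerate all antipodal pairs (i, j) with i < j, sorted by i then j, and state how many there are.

α = atan 0.65 = 33.02°;  2α = 66.05°
n_0 = (+0.5039, -0.8638)
n_1 = (+0.9138, -0.4061)
n_2 = (+0.7654, +0.6435)
n_3 = (-0.3204, +0.9473)
n_4 = (-0.9700, +0.2432)
n_5 = (-0.7007, -0.7135)
n_6 = (+0.0055, -1.0000)
  (0,1): δ = 144.22°  ·
  (0,2): δ = 80.20°  ·
  (0,3): δ = 11.57°  ✓
  (0,4): δ = 45.67°  ✓
  (0,5): δ = 105.26°  ·
  (0,6): δ = 150.06°  ·
  (1,2): δ = 115.98°  ·
  (1,3): δ = 47.35°  ✓
  (1,4): δ = 9.89°  ✓
  (1,5): δ = 69.48°  ·
  (1,6): δ = 114.28°  ·
  (2,3): δ = 111.37°  ·
  (2,4): δ = 54.13°  ✓
  (2,5): δ = 5.46°  ✓
  (2,6): δ = 50.26°  ✓
  (3,4): δ = 122.76°  ·
  (3,5): δ = 63.17°  ✓
  (3,6): δ = 18.37°  ✓
  (4,5): δ = 120.41°  ·
  (4,6): δ = 75.61°  ·
  (5,6): δ = 135.20°  ·
antipodal pairs: 9

count = 9; pairs: (0,3), (0,4), (1,3), (1,4), (2,4), (2,5), (2,6), (3,5), (3,6)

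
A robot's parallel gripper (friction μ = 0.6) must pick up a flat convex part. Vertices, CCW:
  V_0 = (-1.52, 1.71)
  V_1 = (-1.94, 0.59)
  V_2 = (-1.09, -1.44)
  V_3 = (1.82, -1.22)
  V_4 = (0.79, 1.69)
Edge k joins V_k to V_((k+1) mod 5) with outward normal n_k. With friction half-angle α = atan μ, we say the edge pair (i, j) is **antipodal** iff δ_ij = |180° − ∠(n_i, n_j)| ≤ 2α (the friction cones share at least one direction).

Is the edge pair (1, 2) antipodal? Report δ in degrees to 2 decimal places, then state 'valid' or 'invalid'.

α = atan 0.6 = 30.96°;  2α = 61.93°
edge 1: e_1 = (+0.85, -2.03);  n_1 = (-0.9224, -0.3862)
edge 2: e_2 = (+2.91, +0.22);  n_2 = (+0.0754, -0.9972)
∠(n_1, n_2) = 71.60°
δ = |180° − 71.60°| = 108.40°
108.40° > 2α = 61.93°  →  invalid

δ = 108.40°, invalid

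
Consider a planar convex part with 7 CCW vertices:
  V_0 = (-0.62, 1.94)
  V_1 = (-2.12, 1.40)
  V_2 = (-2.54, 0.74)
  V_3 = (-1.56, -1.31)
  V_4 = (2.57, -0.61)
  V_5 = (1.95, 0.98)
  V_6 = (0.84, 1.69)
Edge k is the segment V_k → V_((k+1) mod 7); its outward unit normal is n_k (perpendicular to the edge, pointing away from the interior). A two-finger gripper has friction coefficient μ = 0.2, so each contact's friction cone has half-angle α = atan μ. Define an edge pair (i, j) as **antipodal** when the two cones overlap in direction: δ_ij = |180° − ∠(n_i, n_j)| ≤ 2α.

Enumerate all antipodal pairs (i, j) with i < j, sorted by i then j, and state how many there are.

α = atan 0.2 = 11.31°;  2α = 22.62°
n_0 = (-0.3387, +0.9409)
n_1 = (-0.8437, +0.5369)
n_2 = (-0.9022, -0.4313)
n_3 = (+0.1671, -0.9859)
n_4 = (+0.9317, +0.3633)
n_5 = (+0.5388, +0.8424)
n_6 = (+0.1688, +0.9857)
  (0,1): δ = 142.27°  ·
  (0,2): δ = 84.25°  ·
  (0,3): δ = 10.18°  ✓
  (0,4): δ = 91.50°  ·
  (0,5): δ = 127.60°  ·
  (0,6): δ = 150.48°  ·
  (1,2): δ = 121.98°  ·
  (1,3): δ = 47.91°  ·
  (1,4): δ = 53.77°  ·
  (1,5): δ = 89.87°  ·
  (1,6): δ = 112.75°  ·
  (2,3): δ = 105.93°  ·
  (2,4): δ = 4.25°  ✓
  (2,5): δ = 31.85°  ·
  (2,6): δ = 54.73°  ·
  (3,4): δ = 78.32°  ·
  (3,5): δ = 42.22°  ·
  (3,6): δ = 19.34°  ✓
  (4,5): δ = 143.91°  ·
  (4,6): δ = 121.02°  ·
  (5,6): δ = 157.11°  ·
antipodal pairs: 3

count = 3; pairs: (0,3), (2,4), (3,6)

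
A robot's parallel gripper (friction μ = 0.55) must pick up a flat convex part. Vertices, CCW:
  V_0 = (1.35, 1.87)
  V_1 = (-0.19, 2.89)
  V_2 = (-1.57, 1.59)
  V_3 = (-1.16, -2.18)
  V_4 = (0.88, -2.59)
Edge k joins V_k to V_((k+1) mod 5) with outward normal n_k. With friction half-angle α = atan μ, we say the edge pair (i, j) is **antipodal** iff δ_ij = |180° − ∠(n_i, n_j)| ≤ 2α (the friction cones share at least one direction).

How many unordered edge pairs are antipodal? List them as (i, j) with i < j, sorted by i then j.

count = 5; pairs: (0,2), (0,3), (1,3), (1,4), (2,4)

α = atan 0.55 = 28.81°;  2α = 57.62°
n_0 = (+0.5522, +0.8337)
n_1 = (-0.6857, +0.7279)
n_2 = (-0.9941, -0.1081)
n_3 = (-0.1970, -0.9804)
n_4 = (+0.9945, -0.1048)
  (0,1): δ = 103.19°  ·
  (0,2): δ = 50.28°  ✓
  (0,3): δ = 22.15°  ✓
  (0,4): δ = 117.50°  ·
  (1,2): δ = 127.08°  ·
  (1,3): δ = 54.65°  ✓
  (1,4): δ = 40.69°  ✓
  (2,3): δ = 107.57°  ·
  (2,4): δ = 12.22°  ✓
  (3,4): δ = 84.65°  ·
antipodal pairs: 5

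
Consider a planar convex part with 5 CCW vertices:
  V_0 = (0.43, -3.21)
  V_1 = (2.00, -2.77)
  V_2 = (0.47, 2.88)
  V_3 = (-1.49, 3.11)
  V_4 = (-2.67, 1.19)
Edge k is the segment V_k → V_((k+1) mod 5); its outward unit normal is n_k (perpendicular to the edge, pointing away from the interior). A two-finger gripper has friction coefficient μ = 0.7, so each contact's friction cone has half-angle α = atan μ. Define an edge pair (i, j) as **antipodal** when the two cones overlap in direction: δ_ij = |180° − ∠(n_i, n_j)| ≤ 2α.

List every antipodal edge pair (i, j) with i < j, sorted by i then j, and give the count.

count = 5; pairs: (0,2), (0,3), (1,3), (1,4), (2,4)

α = atan 0.7 = 34.99°;  2α = 69.98°
n_0 = (+0.2699, -0.9629)
n_1 = (+0.9652, +0.2614)
n_2 = (+0.1165, +0.9932)
n_3 = (-0.8520, +0.5236)
n_4 = (-0.8175, -0.5760)
  (0,1): δ = 90.50°  ·
  (0,2): δ = 22.35°  ✓
  (0,3): δ = 42.77°  ✓
  (0,4): δ = 109.51°  ·
  (1,2): δ = 111.84°  ·
  (1,3): δ = 46.73°  ✓
  (1,4): δ = 20.01°  ✓
  (2,3): δ = 114.88°  ·
  (2,4): δ = 48.14°  ✓
  (3,4): δ = 113.26°  ·
antipodal pairs: 5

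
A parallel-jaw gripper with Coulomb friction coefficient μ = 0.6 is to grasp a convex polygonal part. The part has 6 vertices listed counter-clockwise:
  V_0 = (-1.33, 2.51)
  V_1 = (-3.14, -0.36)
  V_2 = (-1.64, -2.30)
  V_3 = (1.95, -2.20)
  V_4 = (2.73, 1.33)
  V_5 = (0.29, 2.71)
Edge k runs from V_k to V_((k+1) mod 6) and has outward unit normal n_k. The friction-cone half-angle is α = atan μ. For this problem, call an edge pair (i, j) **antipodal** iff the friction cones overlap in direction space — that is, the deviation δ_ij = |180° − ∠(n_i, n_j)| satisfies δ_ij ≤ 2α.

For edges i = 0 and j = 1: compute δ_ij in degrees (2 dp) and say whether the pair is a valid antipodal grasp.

δ = 110.05°, invalid

α = atan 0.6 = 30.96°;  2α = 61.93°
edge 0: e_0 = (-1.81, -2.87);  n_0 = (-0.8458, +0.5334)
edge 1: e_1 = (+1.50, -1.94);  n_1 = (-0.7911, -0.6117)
∠(n_0, n_1) = 69.95°
δ = |180° − 69.95°| = 110.05°
110.05° > 2α = 61.93°  →  invalid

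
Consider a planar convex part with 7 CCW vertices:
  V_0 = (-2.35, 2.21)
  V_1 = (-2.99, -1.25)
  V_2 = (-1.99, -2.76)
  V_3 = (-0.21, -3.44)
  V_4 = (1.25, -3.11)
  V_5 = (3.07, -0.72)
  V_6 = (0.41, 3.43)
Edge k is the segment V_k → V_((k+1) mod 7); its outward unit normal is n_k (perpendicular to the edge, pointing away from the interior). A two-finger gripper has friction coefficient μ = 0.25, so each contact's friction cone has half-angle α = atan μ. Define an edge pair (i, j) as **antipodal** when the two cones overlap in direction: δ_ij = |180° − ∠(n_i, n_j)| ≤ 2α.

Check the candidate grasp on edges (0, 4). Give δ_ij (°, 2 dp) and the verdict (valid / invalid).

α = atan 0.25 = 14.04°;  2α = 28.07°
edge 0: e_0 = (-0.64, -3.46);  n_0 = (-0.9833, +0.1819)
edge 4: e_4 = (+1.82, +2.39);  n_4 = (+0.7956, -0.6058)
∠(n_0, n_4) = 153.19°
δ = |180° − 153.19°| = 26.81°
26.81° ≤ 2α = 28.07°  →  valid

δ = 26.81°, valid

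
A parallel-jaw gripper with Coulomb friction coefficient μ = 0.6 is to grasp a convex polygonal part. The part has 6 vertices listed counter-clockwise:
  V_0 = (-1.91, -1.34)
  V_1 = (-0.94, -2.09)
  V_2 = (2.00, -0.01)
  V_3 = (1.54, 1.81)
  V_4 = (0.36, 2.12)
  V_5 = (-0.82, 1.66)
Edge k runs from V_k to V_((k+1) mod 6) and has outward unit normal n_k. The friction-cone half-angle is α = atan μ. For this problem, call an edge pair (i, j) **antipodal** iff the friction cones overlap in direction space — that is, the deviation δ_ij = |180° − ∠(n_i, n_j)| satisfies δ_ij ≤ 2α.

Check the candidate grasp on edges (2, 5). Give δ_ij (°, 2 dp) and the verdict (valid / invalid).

δ = 34.15°, valid

α = atan 0.6 = 30.96°;  2α = 61.93°
edge 2: e_2 = (-0.46, +1.82);  n_2 = (+0.9695, +0.2450)
edge 5: e_5 = (-1.09, -3.00);  n_5 = (-0.9399, +0.3415)
∠(n_2, n_5) = 145.85°
δ = |180° − 145.85°| = 34.15°
34.15° ≤ 2α = 61.93°  →  valid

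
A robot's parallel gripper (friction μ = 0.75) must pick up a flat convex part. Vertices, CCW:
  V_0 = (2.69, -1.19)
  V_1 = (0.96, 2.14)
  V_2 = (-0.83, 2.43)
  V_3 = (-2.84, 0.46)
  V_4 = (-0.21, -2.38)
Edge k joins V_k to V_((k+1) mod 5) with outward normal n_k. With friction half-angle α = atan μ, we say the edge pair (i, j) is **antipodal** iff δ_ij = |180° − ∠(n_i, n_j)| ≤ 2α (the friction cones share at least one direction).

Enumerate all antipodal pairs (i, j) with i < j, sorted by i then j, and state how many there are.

count = 5; pairs: (0,2), (0,3), (1,3), (1,4), (2,4)

α = atan 0.75 = 36.87°;  2α = 73.74°
n_0 = (+0.8874, +0.4610)
n_1 = (+0.1599, +0.9871)
n_2 = (-0.7000, +0.7142)
n_3 = (-0.7337, -0.6795)
n_4 = (+0.3796, -0.9251)
  (0,1): δ = 126.66°  ·
  (0,2): δ = 73.03°  ✓
  (0,3): δ = 15.35°  ✓
  (0,4): δ = 84.86°  ·
  (1,2): δ = 126.37°  ·
  (1,3): δ = 38.00°  ✓
  (1,4): δ = 31.51°  ✓
  (2,3): δ = 91.62°  ·
  (2,4): δ = 22.11°  ✓
  (3,4): δ = 110.49°  ·
antipodal pairs: 5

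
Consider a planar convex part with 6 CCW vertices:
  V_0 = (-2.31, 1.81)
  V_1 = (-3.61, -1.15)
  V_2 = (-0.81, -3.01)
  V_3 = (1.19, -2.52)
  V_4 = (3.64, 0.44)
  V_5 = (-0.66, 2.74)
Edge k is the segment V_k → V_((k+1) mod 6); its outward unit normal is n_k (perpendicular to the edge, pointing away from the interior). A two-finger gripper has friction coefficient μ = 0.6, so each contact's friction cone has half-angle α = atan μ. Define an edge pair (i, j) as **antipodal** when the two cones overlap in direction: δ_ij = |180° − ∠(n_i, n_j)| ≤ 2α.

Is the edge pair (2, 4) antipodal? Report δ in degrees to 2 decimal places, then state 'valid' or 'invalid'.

δ = 41.91°, valid

α = atan 0.6 = 30.96°;  2α = 61.93°
edge 2: e_2 = (+2.00, +0.49);  n_2 = (+0.2380, -0.9713)
edge 4: e_4 = (-4.30, +2.30);  n_4 = (+0.4717, +0.8818)
∠(n_2, n_4) = 138.09°
δ = |180° − 138.09°| = 41.91°
41.91° ≤ 2α = 61.93°  →  valid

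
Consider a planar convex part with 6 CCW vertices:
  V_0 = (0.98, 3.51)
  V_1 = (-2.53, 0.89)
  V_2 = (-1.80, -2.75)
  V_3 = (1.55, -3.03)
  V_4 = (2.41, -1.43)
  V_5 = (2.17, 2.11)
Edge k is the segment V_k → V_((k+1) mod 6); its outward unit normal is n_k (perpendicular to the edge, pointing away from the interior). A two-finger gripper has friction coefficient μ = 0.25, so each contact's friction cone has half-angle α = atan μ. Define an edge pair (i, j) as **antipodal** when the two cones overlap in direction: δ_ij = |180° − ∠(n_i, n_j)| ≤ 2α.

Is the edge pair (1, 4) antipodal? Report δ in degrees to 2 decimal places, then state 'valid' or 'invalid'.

α = atan 0.25 = 14.04°;  2α = 28.07°
edge 1: e_1 = (+0.73, -3.64);  n_1 = (-0.9805, -0.1966)
edge 4: e_4 = (-0.24, +3.54);  n_4 = (+0.9977, +0.0676)
∠(n_1, n_4) = 172.54°
δ = |180° − 172.54°| = 7.46°
7.46° ≤ 2α = 28.07°  →  valid

δ = 7.46°, valid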